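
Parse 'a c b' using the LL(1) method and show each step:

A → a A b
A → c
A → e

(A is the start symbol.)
LL(1) parsing maintains a stack (initially the start symbol over $) and the input. At each step: if the stack top is a terminal, match it against the current input token; if it is a non-terminal N, replace it with the RHS of M[N, lookahead] (the unique production whose predict set contains the lookahead).

Stack is shown with the top on the left.

Stack    Input    Action
------------------------
A $      a c b $  output A → a A b
a A b $  a c b $  match 'a'
A b $    c b $    output A → c
c b $    c b $    match 'c'
b $      b $      match 'b'
$        $        accept

The string is accepted.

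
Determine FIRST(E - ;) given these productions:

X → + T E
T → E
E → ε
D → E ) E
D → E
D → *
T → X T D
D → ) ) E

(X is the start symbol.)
FIRST sets of the non-terminals involved (from the grammar, by fixed-point iteration):
  FIRST(E) = { ε }

To compute FIRST(E - ;), process the symbols left to right:
Symbol E is a non-terminal. Add FIRST(E) \ {ε} = { }
E is nullable (ε ∈ FIRST(E)), continue to the next symbol.
Symbol - is a terminal. Add '-' and stop.
FIRST(E - ;) = { '-' }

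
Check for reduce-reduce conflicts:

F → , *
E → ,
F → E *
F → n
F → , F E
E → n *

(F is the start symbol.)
A reduce-reduce conflict occurs when an LR(0) state has two complete items [A → α .] and [B → β .] — both call for a reduction, and with no lookahead the parser cannot choose between them.

Augment with F' → F and build the canonical LR(0) collection (I0 = CLOSURE({[F' → . F]}), then GOTO on every symbol after a dot until no new states appear). It has 12 states:
  I0: { [E → . ,], [E → . n *], [F → . , *], [F → . , F E], [F → . E *], [F → . n], [F' → . F] }  — shift
  I1: { [E → , .], [E → . ,], [E → . n *], [F → , . *], [F → , . F E], [F → . , *], [F → . , F E], [F → . E *], [F → . n] }  — shift, reduce
  I2: { [F → E . *] }  — shift
  I3: { [F' → F .] }  — accept
  I4: { [E → n . *], [F → n .] }  — shift, reduce
  I5: { [E → n * .] }  — reduce
  I6: { [F → E * .] }  — reduce
  I7: { [F → , * .] }  — reduce
  I8: { [E → . ,], [E → . n *], [F → , F . E] }  — shift
  I9: { [E → , .] }  — reduce
  I10: { [F → , F E .] }  — reduce
  I11: { [E → n . *] }  — shift

No state contains more than one complete item.

Answer: No reduce-reduce conflicts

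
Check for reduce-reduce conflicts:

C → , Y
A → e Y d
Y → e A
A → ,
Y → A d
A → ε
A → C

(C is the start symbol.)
Yes — I3: [A → .] vs [A → , .]

A reduce-reduce conflict occurs when an LR(0) state has two complete items [A → α .] and [B → β .] — both call for a reduction, and with no lookahead the parser cannot choose between them.

Augment with C' → C and build the canonical LR(0) collection (I0 = CLOSURE({[C' → . C]}), then GOTO on every symbol after a dot until no new states appear). It has 12 states:
  I0: { [C → . , Y], [C' → . C] }  — shift
  I1: { [A → . ,], [A → . C], [A → . e Y d], [A → .], [C → , . Y], [C → . , Y], [Y → . A d], [Y → . e A] }  — shift, reduce
  I2: { [C' → C .] }  — accept
  I3: { [A → , .], [A → . ,], [A → . C], [A → . e Y d], [A → .], [C → , . Y], [C → . , Y], [Y → . A d], [Y → . e A] }  — shift, 2 reduces
  I4: { [Y → A . d] }  — shift
  I5: { [A → C .] }  — reduce
  I6: { [C → , Y .] }  — reduce
  I7: { [A → . ,], [A → . C], [A → . e Y d], [A → .], [A → e . Y d], [C → . , Y], [Y → . A d], [Y → . e A], [Y → e . A] }  — shift, reduce
  I8: { [Y → A . d], [Y → e A .] }  — shift, reduce
  I9: { [A → e Y . d] }  — shift
  I10: { [A → e Y d .] }  — reduce
  I11: { [Y → A d .] }  — reduce

I3 contains complete items [A → .], [A → , .] — reduce-reduce conflict.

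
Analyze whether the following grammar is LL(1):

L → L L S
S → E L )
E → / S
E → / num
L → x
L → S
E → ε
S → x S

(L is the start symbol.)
No. Predict set conflict for L: { 'x' }

A grammar is LL(1) if for each non-terminal N with multiple productions, the predict sets of those productions are pairwise disjoint, where PREDICT(N → α) = (FIRST(α) \ {ε}) ∪ (FOLLOW(N) if α ⇒* ε).

Relevant sets:
  FIRST(L) = { '/', 'x' }
  FIRST(S) = { '/', 'x' }
  FIRST(E) = { '/', ε }
  FOLLOW(E) = { '/', 'x' }

For L:
  PREDICT(L → L L S) = { '/', 'x' }
  PREDICT(L → x) = { 'x' }
  PREDICT(L → S) = { '/', 'x' }
For S:
  PREDICT(S → E L ')') = { '/', 'x' }
  PREDICT(S → x S) = { 'x' }
For E:
  PREDICT(E → '/' S) = { '/' }
  PREDICT(E → '/' num) = { '/' }
  PREDICT(E → ε) = { '/', 'x' }

Conflict found: Predict set conflict for L: { 'x' }
The grammar is NOT LL(1).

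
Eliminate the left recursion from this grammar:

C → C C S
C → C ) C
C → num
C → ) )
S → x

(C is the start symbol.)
C → num C'
C → ) ) C'
C' → C S C'
C' → ) C C'
C' → ε
S → x

C is directly left-recursive. The standard transformation for
  A → A α₁ | ... | A α_m | β₁ | ... | β_n
is
  A  → β₁ A' | ... | β_n A'
  A' → α₁ A' | ... | α_m A' | ε

C → num becomes C → num C'
C → ) ) becomes C → ) ) C'
C → C C S becomes C' → C S C'
C → C ) C becomes C' → ) C C'
Add C' → ε

Productions for other non-terminals are unchanged:
  S → x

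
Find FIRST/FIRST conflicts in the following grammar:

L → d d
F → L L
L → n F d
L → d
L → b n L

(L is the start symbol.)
Productions for L:
  L → d d: FIRST = { 'd' }
  L → n F d: FIRST = { 'n' }
  L → d: FIRST = { 'd' }
  L → b n L: FIRST = { 'b' }
F has only one production, so no FIRST/FIRST conflict is possible there.

Conflict for L: L → d d and L → d
  Overlap: { 'd' }

Answer: Yes. L → d d / L → d on { 'd' }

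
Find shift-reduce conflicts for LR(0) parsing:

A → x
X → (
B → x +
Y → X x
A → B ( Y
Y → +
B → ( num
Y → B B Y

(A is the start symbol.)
Augment with A' → A and build the canonical LR(0) collection (I0 = CLOSURE({[A' → . A]}), then GOTO on every symbol after a dot until no new states appear). It has 17 states:
  I0: { [A → . B ( Y], [A → . x], [A' → . A], [B → . ( num], [B → . x +] }  — shift
  I1: { [B → ( . num] }  — shift
  I2: { [A' → A .] }  — accept
  I3: { [A → B . ( Y] }  — shift
  I4: { [A → x .], [B → x . +] }  — shift, reduce
  I5: { [B → x + .] }  — reduce
  I6: { [A → B ( . Y], [B → . ( num], [B → . x +], [X → . (], [Y → . +], [Y → . B B Y], [Y → . X x] }  — shift
  I7: { [B → ( . num], [X → ( .] }  — shift, reduce
  I8: { [Y → + .] }  — reduce
  I9: { [B → . ( num], [B → . x +], [Y → B . B Y] }  — shift
  I10: { [Y → X . x] }  — shift
  I11: { [A → B ( Y .] }  — reduce
  I12: { [B → x . +] }  — shift
  I13: { [Y → X x .] }  — reduce
  I14: { [B → . ( num], [B → . x +], [X → . (], [Y → . +], [Y → . B B Y], [Y → . X x], [Y → B B . Y] }  — shift
  I15: { [Y → B B Y .] }  — reduce
  I16: { [B → ( num .] }  — reduce

I4 contains reduce item [A → x .] and shift item [B → x . +] — shift-reduce conflict.
I7 contains reduce item [X → ( .] and shift item [B → ( . num] — shift-reduce conflict.

Answer: Yes — I4: [A → x .] vs [B → x . +]; I7: [X → ( .] vs [B → ( . num]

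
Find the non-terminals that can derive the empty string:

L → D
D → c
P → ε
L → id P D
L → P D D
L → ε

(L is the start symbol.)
{ 'L', 'P' }

A non-terminal is nullable if it can derive ε (the empty string): either it has an ε-production, or it has a production whose right-hand side consists entirely of nullable non-terminals.

ε-productions: P → ε, L → ε
So P, L are immediately nullable.
No further non-terminal can be added: every production for the remaining non-terminals contains a terminal or a non-nullable non-terminal.
Nullable = { 'L', 'P' }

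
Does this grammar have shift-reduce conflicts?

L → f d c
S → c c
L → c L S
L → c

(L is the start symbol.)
Yes — I2: [L → c .] vs [L → . c]

A shift-reduce conflict occurs when an LR(0) state has both:
  - a complete (reduce) item [A → α .] (dot at the end), and
  - a shift item [B → β . c γ] (dot before a terminal).

Augment with L' → L and build the canonical LR(0) collection (I0 = CLOSURE({[L' → . L]}), then GOTO on every symbol after a dot until no new states appear). It has 10 states:
  I0: { [L → . c L S], [L → . c], [L → . f d c], [L' → . L] }  — shift
  I1: { [L' → L .] }  — accept
  I2: { [L → . c L S], [L → . c], [L → . f d c], [L → c . L S], [L → c .] }  — shift, reduce
  I3: { [L → f . d c] }  — shift
  I4: { [L → f d . c] }  — shift
  I5: { [L → f d c .] }  — reduce
  I6: { [L → c L . S], [S → . c c] }  — shift
  I7: { [L → c L S .] }  — reduce
  I8: { [S → c . c] }  — shift
  I9: { [S → c c .] }  — reduce

I2 contains reduce item [L → c .] and shift items [L → . c], [L → . c L S], [L → . f d c] — shift-reduce conflict.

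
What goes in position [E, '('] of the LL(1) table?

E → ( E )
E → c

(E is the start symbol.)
E → ( E )

To find M[E, '('], we find productions for E where '(' is in the predict set (PREDICT(N → α) = (FIRST(α) \ {ε}) ∪ (FOLLOW(N) if α ⇒* ε)).

E → ( E ): PREDICT = { '(' }
  '(' is in predict set, so this production goes in M[E, '(']
E → c: PREDICT = { 'c' }

M[E, '('] = E → ( E )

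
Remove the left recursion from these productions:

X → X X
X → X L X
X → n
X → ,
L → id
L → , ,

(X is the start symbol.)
X is directly left-recursive. The standard transformation for
  A → A α₁ | ... | A α_m | β₁ | ... | β_n
is
  A  → β₁ A' | ... | β_n A'
  A' → α₁ A' | ... | α_m A' | ε

X → n becomes X → n X'
X → , becomes X → , X'
X → X X becomes X' → X X'
X → X L X becomes X' → L X X'
Add X' → ε

Productions for other non-terminals are unchanged:
  L → id
  L → , ,

Resulting grammar:
X → n X'
X → , X'
X' → X X'
X' → L X X'
X' → ε
L → id
L → , ,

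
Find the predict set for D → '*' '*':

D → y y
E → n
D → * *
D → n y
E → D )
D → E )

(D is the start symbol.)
{ '*' }

PREDICT(D → '*' '*') = (FIRST(RHS) \ {ε}) ∪ (FOLLOW(D) if ε ∈ FIRST(RHS), i.e. RHS ⇒* ε)
FIRST('*' '*') = { '*' }
ε ∉ FIRST('*' '*'), so FOLLOW(D) is not added.
PREDICT(D → '*' '*') = { '*' }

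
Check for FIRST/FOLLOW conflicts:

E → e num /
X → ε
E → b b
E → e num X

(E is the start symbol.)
A FIRST/FOLLOW conflict occurs when a non-terminal N has a nullable alternative N → β (β ⇒* ε) and another alternative N → α with FIRST(α) ∩ FOLLOW(N) ≠ ∅: on such a lookahead the parser cannot decide between expanding α and letting N vanish via β.

Nullable non-terminals: X.
X has a nullable alternative but only one production, so nothing to check.

E has no nullable alternative, so no FIRST/FOLLOW check is needed there.

No FIRST/FOLLOW conflicts found.

Answer: No FIRST/FOLLOW conflicts.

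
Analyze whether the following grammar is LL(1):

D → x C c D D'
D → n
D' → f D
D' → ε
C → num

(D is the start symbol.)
No. Predict set conflict for D': { 'f' }

Relevant sets:
  FOLLOW(D') = { $, 'f' }

For D:
  PREDICT(D → x C c D D') = { 'x' }
  PREDICT(D → n) = { 'n' }
For D':
  PREDICT(D' → f D) = { 'f' }
  PREDICT(D' → ε) = { $, 'f' }
C has a single production, so nothing to check there.

Conflict found: Predict set conflict for D': { 'f' }
The grammar is NOT LL(1).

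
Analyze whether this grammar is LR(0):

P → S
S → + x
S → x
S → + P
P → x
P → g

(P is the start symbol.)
No. Reduce-reduce conflict: [P → x .] and [S → x .]

A grammar is LR(0) if no state in the canonical LR(0) collection has:
  - both a shift item (dot before a terminal) and a complete item (shift-reduce conflict), or
  - two or more complete items (reduce-reduce conflict; the accept item [P' → P .] counts as a complete item here).

Augment with P' → P and build the canonical LR(0) collection (I0 = CLOSURE({[P' → . P]}), then GOTO on every symbol after a dot until no new states appear). It has 8 states:
  I0: { [P → . S], [P → . g], [P → . x], [P' → . P], [S → . + P], [S → . + x], [S → . x] }  — shift
  I1: { [P → . S], [P → . g], [P → . x], [S → + . P], [S → + . x], [S → . + P], [S → . + x], [S → . x] }  — shift
  I2: { [P' → P .] }  — accept
  I3: { [P → S .] }  — reduce
  I4: { [P → g .] }  — reduce
  I5: { [P → x .], [S → x .] }  — 2 reduces
  I6: { [S → + P .] }  — reduce
  I7: { [P → x .], [S → + x .], [S → x .] }  — 3 reduces

Conflict in state I5:
  Reduce-reduce conflict: [P → x .] and [S → x .]
So the grammar is NOT LR(0).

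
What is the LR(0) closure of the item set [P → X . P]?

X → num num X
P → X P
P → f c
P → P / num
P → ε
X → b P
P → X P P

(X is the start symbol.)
{ [P → . P / num], [P → . X P P], [P → . X P], [P → . f c], [P → .], [P → X . P], [X → . b P], [X → . num num X] }

Start with: [P → X . P]
  [P → X . P] has the dot before P: add [P → . X P], [P → . f c], [P → . P / num], [P → .], [P → . X P P]
  [P → . X P] has the dot before X: add [X → . num num X], [X → . b P]
No further items can be added.

CLOSURE = { [P → . P / num], [P → . X P P], [P → . X P], [P → . f c], [P → .], [P → X . P], [X → . b P], [X → . num num X] }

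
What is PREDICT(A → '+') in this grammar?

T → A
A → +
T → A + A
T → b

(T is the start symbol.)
{ '+' }

PREDICT(A → '+') = (FIRST(RHS) \ {ε}) ∪ (FOLLOW(A) if ε ∈ FIRST(RHS), i.e. RHS ⇒* ε)
FIRST('+') = { '+' }
ε ∉ FIRST('+'), so FOLLOW(A) is not added.
PREDICT(A → '+') = { '+' }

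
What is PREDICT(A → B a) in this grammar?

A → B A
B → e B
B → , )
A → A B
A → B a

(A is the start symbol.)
{ ',', 'e' }

PREDICT(A → B a) = (FIRST(RHS) \ {ε}) ∪ (FOLLOW(A) if ε ∈ FIRST(RHS), i.e. RHS ⇒* ε)
FIRST(B) = { ',', 'e' }
FIRST(B a) = { ',', 'e' }
ε ∉ FIRST(B a), so FOLLOW(A) is not added.
PREDICT(A → B a) = { ',', 'e' }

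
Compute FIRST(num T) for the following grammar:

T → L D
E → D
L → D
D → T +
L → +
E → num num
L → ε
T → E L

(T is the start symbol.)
To compute FIRST(num T), process the symbols left to right:
Symbol num is a terminal. Add 'num' and stop.
FIRST(num T) = { 'num' }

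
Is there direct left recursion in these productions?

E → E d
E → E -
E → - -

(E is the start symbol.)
Yes, E is left-recursive

E → E d: LEFT RECURSIVE (starts with E)
E → E -: LEFT RECURSIVE (starts with E)
E → - -: starts with '-'

The grammar has direct left recursion on: E.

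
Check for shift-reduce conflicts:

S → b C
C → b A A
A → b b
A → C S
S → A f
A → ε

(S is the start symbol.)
Yes — I0: [A → .] vs [A → . b b]; I2: [A → .] vs [A → . b b]; I4: [A → .] vs [A → . b b]; I5: [A → .] vs [A → . b b]; I6: [A → .] vs [A → . b b]; I7: [A → .] vs [A → . b b]; I10: [A → .] vs [A → . b b]

Augment with S' → S and build the canonical LR(0) collection (I0 = CLOSURE({[S' → . S]}), then GOTO on every symbol after a dot until no new states appear). It has 12 states:
  I0: { [A → . C S], [A → . b b], [A → .], [C → . b A A], [S → . A f], [S → . b C], [S' → . S] }  — shift, reduce
  I1: { [S → A . f] }  — shift
  I2: { [A → . C S], [A → . b b], [A → .], [A → C . S], [C → . b A A], [S → . A f], [S → . b C] }  — shift, reduce
  I3: { [S' → S .] }  — accept
  I4: { [A → . C S], [A → . b b], [A → .], [A → b . b], [C → . b A A], [C → b . A A], [S → b . C] }  — shift, reduce
  I5: { [A → . C S], [A → . b b], [A → .], [C → . b A A], [C → b A . A] }  — shift, reduce
  I6: { [A → . C S], [A → . b b], [A → .], [A → C . S], [C → . b A A], [S → . A f], [S → . b C], [S → b C .] }  — shift, 2 reduces
  I7: { [A → . C S], [A → . b b], [A → .], [A → b . b], [A → b b .], [C → . b A A], [C → b . A A] }  — shift, 2 reduces
  I8: { [A → C S .] }  — reduce
  I9: { [C → b A A .] }  — reduce
  I10: { [A → . C S], [A → . b b], [A → .], [A → b . b], [C → . b A A], [C → b . A A] }  — shift, reduce
  I11: { [S → A f .] }  — reduce

I0 contains reduce item [A → .] and shift items [A → . b b], [C → . b A A], [S → . b C] — shift-reduce conflict.
I2 contains reduce item [A → .] and shift items [A → . b b], [C → . b A A], [S → . b C] — shift-reduce conflict.
I4 contains reduce item [A → .] and shift items [A → . b b], [A → b . b], [C → . b A A] — shift-reduce conflict.
I5 contains reduce item [A → .] and shift items [A → . b b], [C → . b A A] — shift-reduce conflict.
I6 contains reduce items [A → .], [S → b C .] and shift items [A → . b b], [C → . b A A], [S → . b C] — shift-reduce conflict.
I7 contains reduce items [A → .], [A → b b .] and shift items [A → . b b], [A → b . b], [C → . b A A] — shift-reduce conflict.
I10 contains reduce item [A → .] and shift items [A → . b b], [A → b . b], [C → . b A A] — shift-reduce conflict.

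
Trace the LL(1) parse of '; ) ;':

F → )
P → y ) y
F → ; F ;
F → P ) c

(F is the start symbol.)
LL(1) parsing maintains a stack (initially the start symbol over $) and the input. At each step: if the stack top is a terminal, match it against the current input token; if it is a non-terminal N, replace it with the RHS of M[N, lookahead] (the unique production whose predict set contains the lookahead).

Stack is shown with the top on the left.

Stack    Input    Action
------------------------
F $      ; ) ; $  output F → ; F ;
; F ; $  ; ) ; $  match ';'
F ; $    ) ; $    output F → )
) ; $    ) ; $    match ')'
; $      ; $      match ';'
$        $        accept

The string is accepted.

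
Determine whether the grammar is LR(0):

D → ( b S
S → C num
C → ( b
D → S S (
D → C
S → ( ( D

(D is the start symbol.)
No. Shift-reduce conflict between [D → C .] and [S → C . num]

A grammar is LR(0) if no state in the canonical LR(0) collection has:
  - both a shift item (dot before a terminal) and a complete item (shift-reduce conflict), or
  - two or more complete items (reduce-reduce conflict; the accept item [D' → D .] counts as a complete item here).

Augment with D' → D and build the canonical LR(0) collection (I0 = CLOSURE({[D' → . D]}), then GOTO on every symbol after a dot until no new states appear). It has 15 states:
  I0: { [C → . ( b], [D → . ( b S], [D → . C], [D → . S S (], [D' → . D], [S → . ( ( D], [S → . C num] }  — shift
  I1: { [C → ( . b], [D → ( . b S], [S → ( . ( D] }  — shift
  I2: { [D → C .], [S → C . num] }  — shift, reduce
  I3: { [D' → D .] }  — accept
  I4: { [C → . ( b], [D → S . S (], [S → . ( ( D], [S → . C num] }  — shift
  I5: { [C → ( . b], [S → ( . ( D] }  — shift
  I6: { [S → C . num] }  — shift
  I7: { [D → S S . (] }  — shift
  I8: { [D → S S ( .] }  — reduce
  I9: { [S → C num .] }  — reduce
  I10: { [C → . ( b], [D → . ( b S], [D → . C], [D → . S S (], [S → ( ( . D], [S → . ( ( D], [S → . C num] }  — shift
  I11: { [C → ( b .] }  — reduce
  I12: { [S → ( ( D .] }  — reduce
  I13: { [C → ( b .], [C → . ( b], [D → ( b . S], [S → . ( ( D], [S → . C num] }  — shift, reduce
  I14: { [D → ( b S .] }  — reduce

Conflict in state I2:
  Shift-reduce conflict between [D → C .] and [S → C . num]
So the grammar is NOT LR(0).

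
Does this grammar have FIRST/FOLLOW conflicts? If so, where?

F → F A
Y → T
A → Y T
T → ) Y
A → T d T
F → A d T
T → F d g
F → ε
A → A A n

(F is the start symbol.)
Yes. F → F A with FOLLOW(F) on { ')', 'd' }; F → A d T with FOLLOW(F) on { ')', 'd' }

A FIRST/FOLLOW conflict occurs when a non-terminal N has a nullable alternative N → β (β ⇒* ε) and another alternative N → α with FIRST(α) ∩ FOLLOW(N) ≠ ∅: on such a lookahead the parser cannot decide between expanding α and letting N vanish via β.

Nullable non-terminals: F.
FIRST sets used below: FIRST(F) = { ')', 'd', ε }, FIRST(A) = { ')', 'd' }

F: nullable alternative(s) F → ε; FOLLOW(F) = { $, ')', 'd' }
  F → F A: FIRST \ {ε} = { ')', 'd' } — overlaps FOLLOW(F) on { ')', 'd' }: CONFLICT
  F → A d T: FIRST \ {ε} = { ')', 'd' } — overlaps FOLLOW(F) on { ')', 'd' }: CONFLICT
  F → ε: FIRST \ {ε} = { } — this is the only nullable alternative, skip

A, T, Y have no nullable alternative, so no FIRST/FOLLOW check is needed there.

So the grammar has 2 FIRST/FOLLOW conflicts (marked CONFLICT above).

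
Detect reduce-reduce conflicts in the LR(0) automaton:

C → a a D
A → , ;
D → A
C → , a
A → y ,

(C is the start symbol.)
No reduce-reduce conflicts

A reduce-reduce conflict occurs when an LR(0) state has two complete items [A → α .] and [B → β .] — both call for a reduction, and with no lookahead the parser cannot choose between them.

Augment with C' → C and build the canonical LR(0) collection (I0 = CLOSURE({[C' → . C]}), then GOTO on every symbol after a dot until no new states appear). It has 12 states:
  I0: { [C → . , a], [C → . a a D], [C' → . C] }  — shift
  I1: { [C → , . a] }  — shift
  I2: { [C' → C .] }  — accept
  I3: { [C → a . a D] }  — shift
  I4: { [A → . , ;], [A → . y ,], [C → a a . D], [D → . A] }  — shift
  I5: { [A → , . ;] }  — shift
  I6: { [D → A .] }  — reduce
  I7: { [C → a a D .] }  — reduce
  I8: { [A → y . ,] }  — shift
  I9: { [A → y , .] }  — reduce
  I10: { [A → , ; .] }  — reduce
  I11: { [C → , a .] }  — reduce

No state contains more than one complete item.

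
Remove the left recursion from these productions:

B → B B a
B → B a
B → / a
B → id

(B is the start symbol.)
B → / a B'
B → id B'
B' → B a B'
B' → a B'
B' → ε

B is directly left-recursive. The standard transformation for
  A → A α₁ | ... | A α_m | β₁ | ... | β_n
is
  A  → β₁ A' | ... | β_n A'
  A' → α₁ A' | ... | α_m A' | ε

B → / a becomes B → / a B'
B → id becomes B → id B'
B → B B a becomes B' → B a B'
B → B a becomes B' → a B'
Add B' → ε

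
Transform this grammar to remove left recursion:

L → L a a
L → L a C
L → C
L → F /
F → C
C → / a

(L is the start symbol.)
L is directly left-recursive. The standard transformation for
  A → A α₁ | ... | A α_m | β₁ | ... | β_n
is
  A  → β₁ A' | ... | β_n A'
  A' → α₁ A' | ... | α_m A' | ε

L → C becomes L → C L'
L → F / becomes L → F / L'
L → L a a becomes L' → a a L'
L → L a C becomes L' → a C L'
Add L' → ε

Productions for other non-terminals are unchanged:
  F → C
  C → / a

Resulting grammar:
L → C L'
L → F / L'
L' → a a L'
L' → a C L'
L' → ε
F → C
C → / a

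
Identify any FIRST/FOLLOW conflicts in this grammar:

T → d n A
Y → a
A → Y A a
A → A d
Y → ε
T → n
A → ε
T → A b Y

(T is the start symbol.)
A FIRST/FOLLOW conflict occurs when a non-terminal N has a nullable alternative N → β (β ⇒* ε) and another alternative N → α with FIRST(α) ∩ FOLLOW(N) ≠ ∅: on such a lookahead the parser cannot decide between expanding α and letting N vanish via β.

Nullable non-terminals: A, Y.
FIRST sets used below: FIRST(Y) = { 'a', ε }, FIRST(A) = { 'a', 'd', ε }

A: nullable alternative(s) A → ε; FOLLOW(A) = { $, 'a', 'b', 'd' }
  A → Y A a: FIRST \ {ε} = { 'a', 'd' } — overlaps FOLLOW(A) on { 'a', 'd' }: CONFLICT
  A → A d: FIRST \ {ε} = { 'a', 'd' } — overlaps FOLLOW(A) on { 'a', 'd' }: CONFLICT
  A → ε: FIRST \ {ε} = { } — this is the only nullable alternative, skip

Y: nullable alternative(s) Y → ε; FOLLOW(Y) = { $, 'a', 'd' }
  Y → a: FIRST \ {ε} = { 'a' } — overlaps FOLLOW(Y) on { 'a' }: CONFLICT
  Y → ε: FIRST \ {ε} = { } — this is the only nullable alternative, skip

T has no nullable alternative, so no FIRST/FOLLOW check is needed there.

So the grammar has 3 FIRST/FOLLOW conflicts (marked CONFLICT above).

Answer: Yes. Y → a with FOLLOW(Y) on { 'a' }; A → Y A a with FOLLOW(A) on { 'a', 'd' }; A → A d with FOLLOW(A) on { 'a', 'd' }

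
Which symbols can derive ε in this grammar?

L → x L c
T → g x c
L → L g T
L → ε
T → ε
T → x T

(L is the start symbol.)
ε-productions: L → ε, T → ε
So L, T are immediately nullable.
Every non-terminal is now nullable.
Nullable = { 'L', 'T' }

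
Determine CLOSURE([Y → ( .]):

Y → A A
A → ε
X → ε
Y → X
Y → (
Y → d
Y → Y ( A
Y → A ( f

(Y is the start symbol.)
{ [Y → ( .] }

Start with: [Y → ( .]
The dot is at the end, so nothing is added.

CLOSURE = { [Y → ( .] }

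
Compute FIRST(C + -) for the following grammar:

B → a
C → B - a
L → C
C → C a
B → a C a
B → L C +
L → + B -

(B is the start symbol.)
FIRST sets of the non-terminals involved (from the grammar, by fixed-point iteration):
  FIRST(C) = { '+', 'a' }

To compute FIRST(C + -), process the symbols left to right:
Symbol C is a non-terminal. Add FIRST(C) \ {ε} = { '+', 'a' }
C is not nullable (ε ∉ FIRST(C)), so stop here.
FIRST(C + -) = { '+', 'a' }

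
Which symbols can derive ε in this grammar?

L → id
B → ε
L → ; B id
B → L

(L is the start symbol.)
{ 'B' }

A non-terminal is nullable if it can derive ε (the empty string): either it has an ε-production, or it has a production whose right-hand side consists entirely of nullable non-terminals.

ε-productions: B → ε
So B is immediately nullable.
No further non-terminal can be added: every production for the remaining non-terminals contains a terminal or a non-nullable non-terminal.
Nullable = { 'B' }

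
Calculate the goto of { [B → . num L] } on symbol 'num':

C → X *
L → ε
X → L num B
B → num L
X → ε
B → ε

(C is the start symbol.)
{ [B → num . L], [L → .] }

GOTO(I, 'num') = CLOSURE({ [A → αX.β] : [A → α.Xβ] ∈ I, X = 'num' })

Items with dot before 'num', with the dot advanced:
  [B → . num L] → [B → num . L]
Closure of the advanced items:
  [B → num . L] has the dot before L: add [L → .]

GOTO = { [B → num . L], [L → .] }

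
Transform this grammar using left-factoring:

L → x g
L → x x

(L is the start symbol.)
L → x L'
L' → g
L' → x

Left-factoring transforms A → αβ₁ | αβ₂ into A → αA' and A' → β₁ | β₂
(α is the longest common prefix among the alternatives). Repeat until
no nonterminal has two alternatives with a common prefix.

Round 1: L has alternatives sharing prefix 'x'. Introduce L': L → x L'
  Add: L' → g
  Add: L' → x

No remaining common prefixes — done.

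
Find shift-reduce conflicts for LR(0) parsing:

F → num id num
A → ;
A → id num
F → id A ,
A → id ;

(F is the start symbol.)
Augment with F' → F and build the canonical LR(0) collection (I0 = CLOSURE({[F' → . F]}), then GOTO on every symbol after a dot until no new states appear). It has 12 states:
  I0: { [F → . id A ,], [F → . num id num], [F' → . F] }  — shift
  I1: { [F' → F .] }  — accept
  I2: { [A → . ;], [A → . id ;], [A → . id num], [F → id . A ,] }  — shift
  I3: { [F → num . id num] }  — shift
  I4: { [F → num id . num] }  — shift
  I5: { [F → num id num .] }  — reduce
  I6: { [A → ; .] }  — reduce
  I7: { [F → id A . ,] }  — shift
  I8: { [A → id . ;], [A → id . num] }  — shift
  I9: { [A → id ; .] }  — reduce
  I10: { [A → id num .] }  — reduce
  I11: { [F → id A , .] }  — reduce

No state contains both a complete item and a shift item.

Answer: No shift-reduce conflicts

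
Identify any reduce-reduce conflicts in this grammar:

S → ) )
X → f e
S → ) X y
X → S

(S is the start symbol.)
No reduce-reduce conflicts

Augment with S' → S and build the canonical LR(0) collection (I0 = CLOSURE({[S' → . S]}), then GOTO on every symbol after a dot until no new states appear). It has 9 states:
  I0: { [S → . ) )], [S → . ) X y], [S' → . S] }  — shift
  I1: { [S → ) . )], [S → ) . X y], [S → . ) )], [S → . ) X y], [X → . S], [X → . f e] }  — shift
  I2: { [S' → S .] }  — accept
  I3: { [S → ) ) .], [S → ) . )], [S → ) . X y], [S → . ) )], [S → . ) X y], [X → . S], [X → . f e] }  — shift, reduce
  I4: { [X → S .] }  — reduce
  I5: { [S → ) X . y] }  — shift
  I6: { [X → f . e] }  — shift
  I7: { [X → f e .] }  — reduce
  I8: { [S → ) X y .] }  — reduce

No state contains more than one complete item.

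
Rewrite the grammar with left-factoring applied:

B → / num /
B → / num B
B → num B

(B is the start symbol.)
Left-factoring transforms A → αβ₁ | αβ₂ into A → αA' and A' → β₁ | β₂
(α is the longest common prefix among the alternatives). Repeat until
no nonterminal has two alternatives with a common prefix.

Round 1: B has alternatives sharing prefix '/ num'. Introduce B': B → / num B'
  Add: B' → /
  Add: B' → B

No remaining common prefixes — done.

Resulting grammar:
B → / num B'
B' → /
B' → B
B → num B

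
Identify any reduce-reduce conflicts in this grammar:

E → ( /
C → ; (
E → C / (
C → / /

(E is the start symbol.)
No reduce-reduce conflicts

Augment with E' → E and build the canonical LR(0) collection (I0 = CLOSURE({[E' → . E]}), then GOTO on every symbol after a dot until no new states appear). It has 11 states:
  I0: { [C → . / /], [C → . ; (], [E → . ( /], [E → . C / (], [E' → . E] }  — shift
  I1: { [E → ( . /] }  — shift
  I2: { [C → / . /] }  — shift
  I3: { [C → ; . (] }  — shift
  I4: { [E → C . / (] }  — shift
  I5: { [E' → E .] }  — accept
  I6: { [E → C / . (] }  — shift
  I7: { [E → C / ( .] }  — reduce
  I8: { [C → ; ( .] }  — reduce
  I9: { [C → / / .] }  — reduce
  I10: { [E → ( / .] }  — reduce

No state contains more than one complete item.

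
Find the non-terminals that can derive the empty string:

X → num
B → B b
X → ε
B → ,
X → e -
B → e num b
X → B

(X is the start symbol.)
A non-terminal is nullable if it can derive ε (the empty string): either it has an ε-production, or it has a production whose right-hand side consists entirely of nullable non-terminals.

ε-productions: X → ε
So X is immediately nullable.
No further non-terminal can be added: every production for the remaining non-terminals contains a terminal or a non-nullable non-terminal.
Nullable = { 'X' }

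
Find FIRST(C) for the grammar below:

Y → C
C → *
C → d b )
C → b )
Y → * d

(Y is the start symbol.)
{ '*', 'b', 'd' }

To compute FIRST(C), examine every production with C on the left-hand side, reading each right-hand side left to right until a non-nullable symbol is reached.

From C → *:
  - '*' is a terminal: add '*' and stop
From C → d b ):
  - d is a terminal: add 'd' and stop
From C → b ):
  - b is a terminal: add 'b' and stop

Collecting: FIRST(C) = { '*', 'b', 'd' }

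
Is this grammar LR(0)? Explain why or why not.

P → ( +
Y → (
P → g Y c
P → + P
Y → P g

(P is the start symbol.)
No. Shift-reduce conflict between [Y → ( .] and [P → ( . +]

A grammar is LR(0) if no state in the canonical LR(0) collection has:
  - both a shift item (dot before a terminal) and a complete item (shift-reduce conflict), or
  - two or more complete items (reduce-reduce conflict; the accept item [P' → P .] counts as a complete item here).

Augment with P' → P and build the canonical LR(0) collection (I0 = CLOSURE({[P' → . P]}), then GOTO on every symbol after a dot until no new states appear). It has 12 states:
  I0: { [P → . ( +], [P → . + P], [P → . g Y c], [P' → . P] }  — shift
  I1: { [P → ( . +] }  — shift
  I2: { [P → + . P], [P → . ( +], [P → . + P], [P → . g Y c] }  — shift
  I3: { [P' → P .] }  — accept
  I4: { [P → . ( +], [P → . + P], [P → . g Y c], [P → g . Y c], [Y → . (], [Y → . P g] }  — shift
  I5: { [P → ( . +], [Y → ( .] }  — shift, reduce
  I6: { [Y → P . g] }  — shift
  I7: { [P → g Y . c] }  — shift
  I8: { [P → g Y c .] }  — reduce
  I9: { [Y → P g .] }  — reduce
  I10: { [P → ( + .] }  — reduce
  I11: { [P → + P .] }  — reduce

Conflict in state I5:
  Shift-reduce conflict between [Y → ( .] and [P → ( . +]
So the grammar is NOT LR(0).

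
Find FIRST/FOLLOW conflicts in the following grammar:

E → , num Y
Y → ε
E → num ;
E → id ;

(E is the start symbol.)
No FIRST/FOLLOW conflicts.

Nullable non-terminals: Y.
Y has a nullable alternative but only one production, so nothing to check.

E has no nullable alternative, so no FIRST/FOLLOW check is needed there.

No FIRST/FOLLOW conflicts found.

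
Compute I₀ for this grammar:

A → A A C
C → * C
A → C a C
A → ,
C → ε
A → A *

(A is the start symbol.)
{ [A → . ,], [A → . A *], [A → . A A C], [A → . C a C], [A' → . A], [C → . * C], [C → .] }

First, augment the grammar with A' → A
I₀ = CLOSURE({ [A' → . A] }):
  [A' → . A] has the dot before A: add [A → . A A C], [A → . C a C], [A → . ,], [A → . A *]
  [A → . C a C] has the dot before C: add [C → . * C], [C → .]
No further items can be added.

I₀ = { [A → . ,], [A → . A *], [A → . A A C], [A → . C a C], [A' → . A], [C → . * C], [C → .] }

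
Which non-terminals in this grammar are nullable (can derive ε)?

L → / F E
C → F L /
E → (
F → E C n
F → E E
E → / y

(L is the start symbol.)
A non-terminal is nullable if it can derive ε (the empty string): either it has an ε-production, or it has a production whose right-hand side consists entirely of nullable non-terminals.

There are no ε-productions, so no non-terminal can derive ε.
No non-terminals are nullable.

Answer: None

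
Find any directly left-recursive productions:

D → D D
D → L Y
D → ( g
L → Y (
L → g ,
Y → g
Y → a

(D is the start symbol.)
Direct left recursion occurs when N → N α for some non-terminal N (the right-hand side begins with the left-hand side itself).

D → D D: LEFT RECURSIVE (starts with D)
D → L Y: starts with L
D → ( g: starts with '('
L → Y (: starts with Y
L → g ,: starts with g
Y → g: starts with g
Y → a: starts with a

The grammar has direct left recursion on: D.

Answer: Yes, D is left-recursive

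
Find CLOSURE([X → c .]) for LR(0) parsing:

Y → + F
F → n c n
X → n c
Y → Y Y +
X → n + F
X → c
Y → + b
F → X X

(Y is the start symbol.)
Start with: [X → c .]
The dot is at the end, so nothing is added.

CLOSURE = { [X → c .] }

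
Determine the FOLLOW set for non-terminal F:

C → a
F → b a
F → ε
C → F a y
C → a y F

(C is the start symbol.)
In C → F a y: F is followed by a y, add FIRST(a y) \ {ε} = { 'a' }
In C → a y F: F is at the end, add FOLLOW(C)

The FOLLOW sets referred to above (computed the same way, to a fixed point):
  FOLLOW(C) = { $ }

Taking the union: FOLLOW(F) = { $, 'a' }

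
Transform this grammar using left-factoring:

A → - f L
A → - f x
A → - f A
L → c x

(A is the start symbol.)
Left-factoring transforms A → αβ₁ | αβ₂ into A → αA' and A' → β₁ | β₂
(α is the longest common prefix among the alternatives). Repeat until
no nonterminal has two alternatives with a common prefix.

Round 1: A has alternatives sharing prefix '- f'. Introduce A': A → - f A'
  Add: A' → L
  Add: A' → x
  Add: A' → A

No remaining common prefixes — done.

Resulting grammar:
A → - f A'
A' → L
A' → x
A' → A
L → c x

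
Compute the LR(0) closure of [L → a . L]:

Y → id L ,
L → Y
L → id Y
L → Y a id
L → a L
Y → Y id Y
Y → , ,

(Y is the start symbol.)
{ [L → . Y a id], [L → . Y], [L → . a L], [L → . id Y], [L → a . L], [Y → . , ,], [Y → . Y id Y], [Y → . id L ,] }

To compute CLOSURE, for each item [A → α.Bβ] where B is a non-terminal, add [B → .γ] for all productions B → γ; repeat for the newly added items until nothing changes.

Start with: [L → a . L]
  [L → a . L] has the dot before L: add [L → . Y], [L → . id Y], [L → . Y a id], [L → . a L]
  [L → . Y] has the dot before Y: add [Y → . id L ,], [Y → . Y id Y], [Y → . , ,]
No further items can be added.

CLOSURE = { [L → . Y a id], [L → . Y], [L → . a L], [L → . id Y], [L → a . L], [Y → . , ,], [Y → . Y id Y], [Y → . id L ,] }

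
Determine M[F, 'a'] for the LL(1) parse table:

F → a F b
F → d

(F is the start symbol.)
F → a F b

To find M[F, 'a'], we find productions for F where 'a' is in the predict set (PREDICT(N → α) = (FIRST(α) \ {ε}) ∪ (FOLLOW(N) if α ⇒* ε)).

F → a F b: PREDICT = { 'a' }
  'a' is in predict set, so this production goes in M[F, 'a']
F → d: PREDICT = { 'd' }

M[F, 'a'] = F → a F b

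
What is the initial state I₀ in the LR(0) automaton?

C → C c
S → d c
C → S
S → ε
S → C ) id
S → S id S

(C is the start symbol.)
{ [C → . C c], [C → . S], [C' → . C], [S → . C ) id], [S → . S id S], [S → . d c], [S → .] }

First, augment the grammar with C' → C
I₀ = CLOSURE({ [C' → . C] }):
  [C' → . C] has the dot before C: add [C → . C c], [C → . S]
  [C → . S] has the dot before S: add [S → . d c], [S → .], [S → . C ) id], [S → . S id S]
No further items can be added.

I₀ = { [C → . C c], [C → . S], [C' → . C], [S → . C ) id], [S → . S id S], [S → . d c], [S → .] }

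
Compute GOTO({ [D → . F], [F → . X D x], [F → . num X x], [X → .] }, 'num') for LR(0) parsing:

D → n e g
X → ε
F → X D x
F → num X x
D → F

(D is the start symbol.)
GOTO(I, 'num') = CLOSURE({ [A → αX.β] : [A → α.Xβ] ∈ I, X = 'num' })

Items with dot before 'num', with the dot advanced:
  [F → . num X x] → [F → num . X x]
Closure of the advanced items:
  [F → num . X x] has the dot before X: add [X → .]

GOTO = { [F → num . X x], [X → .] }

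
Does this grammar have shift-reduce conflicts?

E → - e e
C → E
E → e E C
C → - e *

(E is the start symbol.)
No shift-reduce conflicts

A shift-reduce conflict occurs when an LR(0) state has both:
  - a complete (reduce) item [A → α .] (dot at the end), and
  - a shift item [B → β . c γ] (dot before a terminal).

Augment with E' → E and build the canonical LR(0) collection (I0 = CLOSURE({[E' → . E]}), then GOTO on every symbol after a dot until no new states appear). It has 12 states:
  I0: { [E → . - e e], [E → . e E C], [E' → . E] }  — shift
  I1: { [E → - . e e] }  — shift
  I2: { [E' → E .] }  — accept
  I3: { [E → . - e e], [E → . e E C], [E → e . E C] }  — shift
  I4: { [C → . - e *], [C → . E], [E → . - e e], [E → . e E C], [E → e E . C] }  — shift
  I5: { [C → - . e *], [E → - . e e] }  — shift
  I6: { [E → e E C .] }  — reduce
  I7: { [C → E .] }  — reduce
  I8: { [C → - e . *], [E → - e . e] }  — shift
  I9: { [C → - e * .] }  — reduce
  I10: { [E → - e e .] }  — reduce
  I11: { [E → - e . e] }  — shift

No state contains both a complete item and a shift item.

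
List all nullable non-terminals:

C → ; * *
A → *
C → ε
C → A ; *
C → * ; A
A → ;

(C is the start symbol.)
{ 'C' }

A non-terminal is nullable if it can derive ε (the empty string): either it has an ε-production, or it has a production whose right-hand side consists entirely of nullable non-terminals.

ε-productions: C → ε
So C is immediately nullable.
No further non-terminal can be added: every production for the remaining non-terminals contains a terminal or a non-nullable non-terminal.
Nullable = { 'C' }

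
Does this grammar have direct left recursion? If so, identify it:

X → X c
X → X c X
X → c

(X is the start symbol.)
Yes, X is left-recursive

Direct left recursion occurs when N → N α for some non-terminal N (the right-hand side begins with the left-hand side itself).

X → X c: LEFT RECURSIVE (starts with X)
X → X c X: LEFT RECURSIVE (starts with X)
X → c: starts with c

The grammar has direct left recursion on: X.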